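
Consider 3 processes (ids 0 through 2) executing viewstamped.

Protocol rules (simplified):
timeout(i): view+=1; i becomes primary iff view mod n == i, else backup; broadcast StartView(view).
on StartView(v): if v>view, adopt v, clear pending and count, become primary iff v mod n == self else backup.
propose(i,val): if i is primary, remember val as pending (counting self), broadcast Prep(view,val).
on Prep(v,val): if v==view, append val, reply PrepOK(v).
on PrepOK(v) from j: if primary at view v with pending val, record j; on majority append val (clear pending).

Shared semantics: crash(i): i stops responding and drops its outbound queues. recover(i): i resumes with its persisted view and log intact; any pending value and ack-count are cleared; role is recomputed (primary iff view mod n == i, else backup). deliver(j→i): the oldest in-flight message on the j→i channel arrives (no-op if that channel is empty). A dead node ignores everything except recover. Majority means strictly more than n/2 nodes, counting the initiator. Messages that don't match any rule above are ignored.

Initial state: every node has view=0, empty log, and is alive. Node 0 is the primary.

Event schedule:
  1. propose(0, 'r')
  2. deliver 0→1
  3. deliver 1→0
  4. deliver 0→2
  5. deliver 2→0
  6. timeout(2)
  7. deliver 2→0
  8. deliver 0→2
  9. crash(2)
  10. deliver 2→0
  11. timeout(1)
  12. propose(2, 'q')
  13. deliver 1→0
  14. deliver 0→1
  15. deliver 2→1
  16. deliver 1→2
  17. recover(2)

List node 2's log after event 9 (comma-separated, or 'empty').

r

[1] propose(0,'r') → ∅
[2] deliver 0→1 → N1(back v0 [r])
[3] deliver 1→0 → N0(prim v0 [r])
[4] deliver 0→2 → N2(back v0 [r])
[5] deliver 2→0 → ∅
[6] timeout(2) → N2(back v1 [r])
[7] deliver 2→0 → N0(back v1 [r])
[8] deliver 0→2 → ∅
[9] crash(2) → N2(✗back v1 [r])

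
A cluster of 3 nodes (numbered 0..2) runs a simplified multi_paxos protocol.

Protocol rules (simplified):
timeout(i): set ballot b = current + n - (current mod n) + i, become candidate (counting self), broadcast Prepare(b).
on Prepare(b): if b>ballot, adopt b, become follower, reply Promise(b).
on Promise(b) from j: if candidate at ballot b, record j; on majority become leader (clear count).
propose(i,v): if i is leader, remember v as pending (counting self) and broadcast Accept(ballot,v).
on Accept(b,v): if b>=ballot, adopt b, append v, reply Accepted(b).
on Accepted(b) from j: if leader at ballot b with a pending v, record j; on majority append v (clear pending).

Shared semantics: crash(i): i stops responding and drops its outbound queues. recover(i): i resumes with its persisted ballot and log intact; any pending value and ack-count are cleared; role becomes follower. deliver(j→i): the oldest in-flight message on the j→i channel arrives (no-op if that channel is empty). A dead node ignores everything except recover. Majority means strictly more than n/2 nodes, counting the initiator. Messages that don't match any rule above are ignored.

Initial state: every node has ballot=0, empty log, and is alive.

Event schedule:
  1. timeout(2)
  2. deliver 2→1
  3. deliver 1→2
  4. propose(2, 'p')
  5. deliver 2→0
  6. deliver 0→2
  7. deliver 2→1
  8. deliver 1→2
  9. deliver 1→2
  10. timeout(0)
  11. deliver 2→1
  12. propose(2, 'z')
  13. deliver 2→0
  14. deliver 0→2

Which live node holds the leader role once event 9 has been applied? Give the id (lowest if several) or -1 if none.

2

e1 timeout(2): 2[cand,b=5,-]
e2 deliver 2→1: 1[foll,b=5,-]
e3 deliver 1→2: 2[lead,b=5,-]
e4 propose(2,'p'): ·
e5 deliver 2→0: 0[foll,b=5,-]
e6 deliver 0→2: ·
e7 deliver 2→1: 1[foll,b=5,p]
e8 deliver 1→2: 2[lead,b=5,p]
e9 deliver 1→2: ·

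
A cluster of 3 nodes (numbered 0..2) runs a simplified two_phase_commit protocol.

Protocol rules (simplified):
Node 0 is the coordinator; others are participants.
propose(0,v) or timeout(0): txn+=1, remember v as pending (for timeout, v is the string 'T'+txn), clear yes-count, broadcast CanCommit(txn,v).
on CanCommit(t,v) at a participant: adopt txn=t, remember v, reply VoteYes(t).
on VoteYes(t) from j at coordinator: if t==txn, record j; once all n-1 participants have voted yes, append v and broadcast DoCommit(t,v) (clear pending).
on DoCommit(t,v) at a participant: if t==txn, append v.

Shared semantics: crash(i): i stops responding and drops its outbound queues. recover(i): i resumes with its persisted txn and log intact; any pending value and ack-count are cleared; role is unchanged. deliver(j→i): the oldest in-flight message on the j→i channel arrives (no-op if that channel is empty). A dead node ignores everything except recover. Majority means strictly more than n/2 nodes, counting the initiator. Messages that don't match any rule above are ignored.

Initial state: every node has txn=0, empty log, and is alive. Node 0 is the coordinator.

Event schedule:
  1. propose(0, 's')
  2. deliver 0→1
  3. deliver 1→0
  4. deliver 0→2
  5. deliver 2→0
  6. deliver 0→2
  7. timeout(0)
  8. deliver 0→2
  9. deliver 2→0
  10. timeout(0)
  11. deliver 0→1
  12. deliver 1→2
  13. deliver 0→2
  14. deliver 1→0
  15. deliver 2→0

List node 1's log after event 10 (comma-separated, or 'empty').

1. propose(0,'s'):  <0:coor t1 ->
2. deliver 0→1:  <1:part t1 ->
3. deliver 1→0:  nop
4. deliver 0→2:  <2:part t1 ->
5. deliver 2→0:  <0:coor t1 s>
6. deliver 0→2:  <2:part t1 s>
7. timeout(0):  <0:coor t2 s>
8. deliver 0→2:  <2:part t2 s>
9. deliver 2→0:  nop
10. timeout(0):  <0:coor t3 s>

empty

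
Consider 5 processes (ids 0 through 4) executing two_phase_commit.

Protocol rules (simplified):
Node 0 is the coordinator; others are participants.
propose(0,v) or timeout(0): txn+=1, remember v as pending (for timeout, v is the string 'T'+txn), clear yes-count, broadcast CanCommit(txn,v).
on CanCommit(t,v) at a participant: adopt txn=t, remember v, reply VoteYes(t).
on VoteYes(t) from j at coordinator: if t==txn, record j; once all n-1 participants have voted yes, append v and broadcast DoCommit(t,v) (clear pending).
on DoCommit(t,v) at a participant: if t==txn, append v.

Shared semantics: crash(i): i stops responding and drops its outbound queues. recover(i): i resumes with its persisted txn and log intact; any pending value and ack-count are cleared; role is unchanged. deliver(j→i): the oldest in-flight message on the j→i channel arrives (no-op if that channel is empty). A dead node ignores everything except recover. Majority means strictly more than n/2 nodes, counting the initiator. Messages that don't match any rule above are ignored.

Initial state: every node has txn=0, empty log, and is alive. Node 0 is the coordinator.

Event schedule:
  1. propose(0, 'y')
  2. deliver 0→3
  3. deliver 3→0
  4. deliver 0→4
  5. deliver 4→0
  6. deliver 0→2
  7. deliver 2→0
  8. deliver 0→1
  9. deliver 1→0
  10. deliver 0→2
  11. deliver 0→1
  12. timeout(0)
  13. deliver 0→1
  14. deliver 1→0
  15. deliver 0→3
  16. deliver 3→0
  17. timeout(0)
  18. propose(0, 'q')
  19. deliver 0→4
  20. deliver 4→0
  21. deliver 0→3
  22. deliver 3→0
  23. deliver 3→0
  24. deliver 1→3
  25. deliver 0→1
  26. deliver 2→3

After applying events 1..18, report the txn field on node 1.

2

1. propose(0,'y'):  <0:coor t1 ->
2. deliver 0→3:  <3:part t1 ->
3. deliver 3→0:  nop
4. deliver 0→4:  <4:part t1 ->
5. deliver 4→0:  nop
6. deliver 0→2:  <2:part t1 ->
7. deliver 2→0:  nop
8. deliver 0→1:  <1:part t1 ->
9. deliver 1→0:  <0:coor t1 y>
10. deliver 0→2:  <2:part t1 y>
11. deliver 0→1:  <1:part t1 y>
12. timeout(0):  <0:coor t2 y>
13. deliver 0→1:  <1:part t2 y>
14. deliver 1→0:  nop
15. deliver 0→3:  <3:part t1 y>
16. deliver 3→0:  nop
17. timeout(0):  <0:coor t3 y>
18. propose(0,'q'):  <0:coor t4 y>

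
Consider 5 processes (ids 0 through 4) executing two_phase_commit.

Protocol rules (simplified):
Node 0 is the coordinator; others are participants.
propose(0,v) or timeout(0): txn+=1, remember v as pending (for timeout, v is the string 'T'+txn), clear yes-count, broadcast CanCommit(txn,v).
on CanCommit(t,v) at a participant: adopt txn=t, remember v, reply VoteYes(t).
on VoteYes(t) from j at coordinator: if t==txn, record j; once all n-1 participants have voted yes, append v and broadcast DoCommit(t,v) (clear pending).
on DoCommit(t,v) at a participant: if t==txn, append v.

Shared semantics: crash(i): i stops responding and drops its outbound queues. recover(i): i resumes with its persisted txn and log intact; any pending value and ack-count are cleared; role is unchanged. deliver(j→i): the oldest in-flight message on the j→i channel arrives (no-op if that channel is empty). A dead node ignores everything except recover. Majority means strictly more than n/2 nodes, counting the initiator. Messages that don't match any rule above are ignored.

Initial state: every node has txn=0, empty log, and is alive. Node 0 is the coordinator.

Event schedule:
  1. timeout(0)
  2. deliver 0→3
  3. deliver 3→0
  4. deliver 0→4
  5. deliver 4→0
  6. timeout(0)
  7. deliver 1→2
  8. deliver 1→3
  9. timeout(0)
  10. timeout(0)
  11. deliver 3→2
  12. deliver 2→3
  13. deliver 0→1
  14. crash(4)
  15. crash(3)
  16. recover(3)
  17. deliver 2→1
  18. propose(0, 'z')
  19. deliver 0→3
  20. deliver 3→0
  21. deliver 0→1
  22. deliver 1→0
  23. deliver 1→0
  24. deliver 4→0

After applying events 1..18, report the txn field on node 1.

1

[1] timeout(0) → N0(coor t1 [-])
[2] deliver 0→3 → N3(part t1 [-])
[3] deliver 3→0 → ∅
[4] deliver 0→4 → N4(part t1 [-])
[5] deliver 4→0 → ∅
[6] timeout(0) → N0(coor t2 [-])
[7] deliver 1→2 → ∅
[8] deliver 1→3 → ∅
[9] timeout(0) → N0(coor t3 [-])
[10] timeout(0) → N0(coor t4 [-])
[11] deliver 3→2 → ∅
[12] deliver 2→3 → ∅
[13] deliver 0→1 → N1(part t1 [-])
[14] crash(4) → N4(✗part t1 [-])
[15] crash(3) → N3(✗part t1 [-])
[16] recover(3) → N3(part t1 [-])
[17] deliver 2→1 → ∅
[18] propose(0,'z') → N0(coor t5 [-])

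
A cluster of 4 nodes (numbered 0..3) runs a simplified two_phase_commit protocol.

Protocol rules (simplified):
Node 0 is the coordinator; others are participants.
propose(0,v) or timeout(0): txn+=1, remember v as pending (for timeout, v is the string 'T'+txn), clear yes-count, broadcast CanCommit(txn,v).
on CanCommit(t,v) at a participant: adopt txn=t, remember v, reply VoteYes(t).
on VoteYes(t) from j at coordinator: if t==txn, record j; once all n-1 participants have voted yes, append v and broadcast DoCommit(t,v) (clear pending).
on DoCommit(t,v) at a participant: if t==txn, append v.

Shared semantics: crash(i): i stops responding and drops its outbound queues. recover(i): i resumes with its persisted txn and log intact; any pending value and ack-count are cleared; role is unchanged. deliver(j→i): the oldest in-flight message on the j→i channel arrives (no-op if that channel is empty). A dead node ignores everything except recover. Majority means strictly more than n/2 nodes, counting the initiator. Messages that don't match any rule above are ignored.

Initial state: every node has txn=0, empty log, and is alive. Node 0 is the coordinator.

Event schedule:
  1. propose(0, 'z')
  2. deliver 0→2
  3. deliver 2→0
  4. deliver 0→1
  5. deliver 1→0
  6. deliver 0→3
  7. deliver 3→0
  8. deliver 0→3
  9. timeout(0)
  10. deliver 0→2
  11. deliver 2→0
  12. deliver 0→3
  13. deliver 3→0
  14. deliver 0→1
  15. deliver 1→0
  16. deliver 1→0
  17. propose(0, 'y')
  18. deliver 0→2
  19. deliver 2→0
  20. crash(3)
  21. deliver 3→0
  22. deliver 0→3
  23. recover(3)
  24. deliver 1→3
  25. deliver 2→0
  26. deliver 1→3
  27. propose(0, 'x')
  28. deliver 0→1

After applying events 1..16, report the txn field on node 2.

1

[1] propose(0,'z') → N0(coor t1 [-])
[2] deliver 0→2 → N2(part t1 [-])
[3] deliver 2→0 → ∅
[4] deliver 0→1 → N1(part t1 [-])
[5] deliver 1→0 → ∅
[6] deliver 0→3 → N3(part t1 [-])
[7] deliver 3→0 → N0(coor t1 [z])
[8] deliver 0→3 → N3(part t1 [z])
[9] timeout(0) → N0(coor t2 [z])
[10] deliver 0→2 → N2(part t1 [z])
[11] deliver 2→0 → ∅
[12] deliver 0→3 → N3(part t2 [z])
[13] deliver 3→0 → ∅
[14] deliver 0→1 → N1(part t1 [z])
[15] deliver 1→0 → ∅
[16] deliver 1→0 → ∅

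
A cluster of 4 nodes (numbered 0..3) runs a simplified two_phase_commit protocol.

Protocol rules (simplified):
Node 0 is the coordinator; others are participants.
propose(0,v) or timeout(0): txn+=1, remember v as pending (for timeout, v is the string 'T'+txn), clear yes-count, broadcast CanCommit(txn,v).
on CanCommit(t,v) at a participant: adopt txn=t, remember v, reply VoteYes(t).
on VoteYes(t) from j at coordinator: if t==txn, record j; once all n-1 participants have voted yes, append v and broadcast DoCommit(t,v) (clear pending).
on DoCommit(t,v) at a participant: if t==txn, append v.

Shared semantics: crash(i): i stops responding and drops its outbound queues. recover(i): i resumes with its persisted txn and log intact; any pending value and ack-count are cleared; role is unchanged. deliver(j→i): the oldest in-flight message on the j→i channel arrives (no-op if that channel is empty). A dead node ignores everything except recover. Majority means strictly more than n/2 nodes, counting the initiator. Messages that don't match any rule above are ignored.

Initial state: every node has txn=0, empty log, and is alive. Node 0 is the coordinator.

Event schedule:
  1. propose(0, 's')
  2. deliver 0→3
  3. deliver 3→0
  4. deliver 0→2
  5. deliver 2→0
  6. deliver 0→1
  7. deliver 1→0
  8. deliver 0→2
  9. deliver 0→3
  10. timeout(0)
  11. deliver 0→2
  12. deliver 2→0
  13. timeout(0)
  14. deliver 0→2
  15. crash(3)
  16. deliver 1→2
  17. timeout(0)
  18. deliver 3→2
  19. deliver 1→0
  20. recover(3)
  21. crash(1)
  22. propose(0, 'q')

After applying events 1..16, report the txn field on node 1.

1

step 1 propose(0,'s'): 0={coor,t=1,log=-}
step 2 deliver 0→3: 3={part,t=1,log=-}
step 3 deliver 3→0: —
step 4 deliver 0→2: 2={part,t=1,log=-}
step 5 deliver 2→0: —
step 6 deliver 0→1: 1={part,t=1,log=-}
step 7 deliver 1→0: 0={coor,t=1,log=s}
step 8 deliver 0→2: 2={part,t=1,log=s}
step 9 deliver 0→3: 3={part,t=1,log=s}
step 10 timeout(0): 0={coor,t=2,log=s}
step 11 deliver 0→2: 2={part,t=2,log=s}
step 12 deliver 2→0: —
step 13 timeout(0): 0={coor,t=3,log=s}
step 14 deliver 0→2: 2={part,t=3,log=s}
step 15 crash(3): 3={✗part,t=1,log=s}
step 16 deliver 1→2: —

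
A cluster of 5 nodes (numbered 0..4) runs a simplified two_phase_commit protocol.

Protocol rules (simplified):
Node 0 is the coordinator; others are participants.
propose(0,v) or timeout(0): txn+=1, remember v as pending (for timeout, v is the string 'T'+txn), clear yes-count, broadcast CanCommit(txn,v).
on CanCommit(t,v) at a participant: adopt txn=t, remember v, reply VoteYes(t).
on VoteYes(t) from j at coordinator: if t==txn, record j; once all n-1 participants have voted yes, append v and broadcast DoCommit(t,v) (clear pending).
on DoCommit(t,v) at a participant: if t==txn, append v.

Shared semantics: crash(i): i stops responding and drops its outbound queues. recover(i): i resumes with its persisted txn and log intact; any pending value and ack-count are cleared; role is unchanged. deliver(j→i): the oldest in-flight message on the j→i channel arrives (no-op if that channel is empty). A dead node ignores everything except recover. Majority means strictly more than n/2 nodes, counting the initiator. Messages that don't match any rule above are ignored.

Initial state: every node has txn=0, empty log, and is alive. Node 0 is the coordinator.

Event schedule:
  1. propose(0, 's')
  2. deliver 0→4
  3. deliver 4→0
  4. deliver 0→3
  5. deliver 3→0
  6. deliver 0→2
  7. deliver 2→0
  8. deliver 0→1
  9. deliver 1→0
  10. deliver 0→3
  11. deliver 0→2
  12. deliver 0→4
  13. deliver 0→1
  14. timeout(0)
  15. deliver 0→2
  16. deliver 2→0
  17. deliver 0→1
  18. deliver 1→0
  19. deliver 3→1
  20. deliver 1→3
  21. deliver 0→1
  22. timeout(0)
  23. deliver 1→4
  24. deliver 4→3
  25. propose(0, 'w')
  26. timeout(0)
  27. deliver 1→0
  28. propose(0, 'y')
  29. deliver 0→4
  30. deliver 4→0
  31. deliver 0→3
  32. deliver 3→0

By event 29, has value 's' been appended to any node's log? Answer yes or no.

yes

1. propose(0,'s'):  <0:coor t1 ->
2. deliver 0→4:  <4:part t1 ->
3. deliver 4→0:  nop
4. deliver 0→3:  <3:part t1 ->
5. deliver 3→0:  nop
6. deliver 0→2:  <2:part t1 ->
7. deliver 2→0:  nop
8. deliver 0→1:  <1:part t1 ->
9. deliver 1→0:  <0:coor t1 s>
10. deliver 0→3:  <3:part t1 s>
11. deliver 0→2:  <2:part t1 s>
12. deliver 0→4:  <4:part t1 s>
13. deliver 0→1:  <1:part t1 s>
14. timeout(0):  <0:coor t2 s>
15. deliver 0→2:  <2:part t2 s>
16. deliver 2→0:  nop
17. deliver 0→1:  <1:part t2 s>
18. deliver 1→0:  nop
19. deliver 3→1:  nop
20. deliver 1→3:  nop
21. deliver 0→1:  nop
22. timeout(0):  <0:coor t3 s>
23. deliver 1→4:  nop
24. deliver 4→3:  nop
25. propose(0,'w'):  <0:coor t4 s>
26. timeout(0):  <0:coor t5 s>
27. deliver 1→0:  nop
28. propose(0,'y'):  <0:coor t6 s>
29. deliver 0→4:  <4:part t2 s>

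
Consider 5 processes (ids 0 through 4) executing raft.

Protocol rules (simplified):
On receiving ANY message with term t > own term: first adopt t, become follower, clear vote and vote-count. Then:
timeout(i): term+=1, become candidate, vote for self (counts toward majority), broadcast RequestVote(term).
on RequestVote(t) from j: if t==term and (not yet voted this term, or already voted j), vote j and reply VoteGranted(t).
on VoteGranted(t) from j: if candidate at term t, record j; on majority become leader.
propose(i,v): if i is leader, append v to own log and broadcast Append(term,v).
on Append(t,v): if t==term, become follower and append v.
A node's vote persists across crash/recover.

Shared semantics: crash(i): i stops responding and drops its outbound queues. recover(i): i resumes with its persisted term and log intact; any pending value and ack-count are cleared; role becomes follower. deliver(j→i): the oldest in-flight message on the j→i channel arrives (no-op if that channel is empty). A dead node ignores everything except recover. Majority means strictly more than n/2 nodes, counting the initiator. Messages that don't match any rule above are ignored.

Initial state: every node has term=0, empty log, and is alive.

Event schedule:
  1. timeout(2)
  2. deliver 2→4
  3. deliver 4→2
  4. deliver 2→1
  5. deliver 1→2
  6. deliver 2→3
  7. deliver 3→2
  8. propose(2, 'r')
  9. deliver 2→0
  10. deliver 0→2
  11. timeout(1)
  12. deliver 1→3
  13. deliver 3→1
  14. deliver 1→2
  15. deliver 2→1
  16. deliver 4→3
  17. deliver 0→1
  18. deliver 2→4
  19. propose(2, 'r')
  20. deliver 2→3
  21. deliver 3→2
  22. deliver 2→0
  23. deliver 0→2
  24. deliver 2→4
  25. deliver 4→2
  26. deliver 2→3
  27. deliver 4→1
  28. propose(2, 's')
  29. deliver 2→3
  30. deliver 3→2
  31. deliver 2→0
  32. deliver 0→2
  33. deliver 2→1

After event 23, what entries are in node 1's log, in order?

1. timeout(2):  <2:cand t1 ->
2. deliver 2→4:  <4:foll t1 ->
3. deliver 4→2:  nop
4. deliver 2→1:  <1:foll t1 ->
5. deliver 1→2:  <2:lead t1 ->
6. deliver 2→3:  <3:foll t1 ->
7. deliver 3→2:  nop
8. propose(2,'r'):  <2:lead t1 r>
9. deliver 2→0:  <0:foll t1 ->
10. deliver 0→2:  nop
11. timeout(1):  <1:cand t2 ->
12. deliver 1→3:  <3:foll t2 ->
13. deliver 3→1:  nop
14. deliver 1→2:  <2:foll t2 r>
15. deliver 2→1:  nop
16. deliver 4→3:  nop
17. deliver 0→1:  nop
18. deliver 2→4:  <4:foll t1 r>
19. propose(2,'r'):  nop
20. deliver 2→3:  nop
21. deliver 3→2:  nop
22. deliver 2→0:  <0:foll t1 r>
23. deliver 0→2:  nop

empty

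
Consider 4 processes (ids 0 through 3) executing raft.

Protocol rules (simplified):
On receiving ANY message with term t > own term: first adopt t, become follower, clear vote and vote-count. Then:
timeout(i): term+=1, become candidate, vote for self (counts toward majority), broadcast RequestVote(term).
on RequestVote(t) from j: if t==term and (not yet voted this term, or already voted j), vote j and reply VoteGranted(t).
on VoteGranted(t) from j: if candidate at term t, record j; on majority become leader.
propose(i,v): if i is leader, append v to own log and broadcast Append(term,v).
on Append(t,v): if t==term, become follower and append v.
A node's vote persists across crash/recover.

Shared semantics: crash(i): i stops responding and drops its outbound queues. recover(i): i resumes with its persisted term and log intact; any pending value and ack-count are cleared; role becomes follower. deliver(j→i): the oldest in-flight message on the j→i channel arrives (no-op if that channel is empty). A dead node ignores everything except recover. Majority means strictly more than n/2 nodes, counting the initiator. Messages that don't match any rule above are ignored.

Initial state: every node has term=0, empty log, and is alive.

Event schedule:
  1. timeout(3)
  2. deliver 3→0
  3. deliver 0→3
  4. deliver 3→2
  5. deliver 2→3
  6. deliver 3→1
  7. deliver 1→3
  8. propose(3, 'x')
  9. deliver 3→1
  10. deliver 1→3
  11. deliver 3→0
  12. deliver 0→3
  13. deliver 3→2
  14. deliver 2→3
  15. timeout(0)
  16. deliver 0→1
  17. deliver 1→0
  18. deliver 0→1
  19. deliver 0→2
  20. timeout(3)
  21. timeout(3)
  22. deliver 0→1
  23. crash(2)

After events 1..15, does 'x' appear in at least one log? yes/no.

yes

[1] timeout(3) → N3(cand t1 [-])
[2] deliver 3→0 → N0(foll t1 [-])
[3] deliver 0→3 → ∅
[4] deliver 3→2 → N2(foll t1 [-])
[5] deliver 2→3 → N3(lead t1 [-])
[6] deliver 3→1 → N1(foll t1 [-])
[7] deliver 1→3 → ∅
[8] propose(3,'x') → N3(lead t1 [x])
[9] deliver 3→1 → N1(foll t1 [x])
[10] deliver 1→3 → ∅
[11] deliver 3→0 → N0(foll t1 [x])
[12] deliver 0→3 → ∅
[13] deliver 3→2 → N2(foll t1 [x])
[14] deliver 2→3 → ∅
[15] timeout(0) → N0(cand t2 [x])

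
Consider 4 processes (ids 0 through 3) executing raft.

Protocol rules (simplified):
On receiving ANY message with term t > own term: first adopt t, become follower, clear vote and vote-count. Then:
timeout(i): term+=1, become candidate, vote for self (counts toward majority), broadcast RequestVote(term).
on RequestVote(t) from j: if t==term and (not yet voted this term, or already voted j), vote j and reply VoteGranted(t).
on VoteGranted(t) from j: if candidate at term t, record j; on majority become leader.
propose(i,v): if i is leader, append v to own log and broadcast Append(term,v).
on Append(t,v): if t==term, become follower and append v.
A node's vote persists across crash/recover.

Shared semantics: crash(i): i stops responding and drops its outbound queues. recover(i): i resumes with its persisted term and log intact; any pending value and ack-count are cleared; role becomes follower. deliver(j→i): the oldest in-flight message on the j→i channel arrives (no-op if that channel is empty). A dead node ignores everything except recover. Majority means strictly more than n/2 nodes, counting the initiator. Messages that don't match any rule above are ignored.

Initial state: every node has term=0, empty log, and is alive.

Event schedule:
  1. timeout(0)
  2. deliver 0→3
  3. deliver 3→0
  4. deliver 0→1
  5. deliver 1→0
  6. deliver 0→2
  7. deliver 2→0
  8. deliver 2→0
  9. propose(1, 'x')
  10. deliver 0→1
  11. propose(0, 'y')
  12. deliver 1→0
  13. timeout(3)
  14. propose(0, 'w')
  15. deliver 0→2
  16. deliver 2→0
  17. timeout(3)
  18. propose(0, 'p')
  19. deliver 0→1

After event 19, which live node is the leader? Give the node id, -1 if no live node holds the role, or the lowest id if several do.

[1] timeout(0) → N0(cand t1 [-])
[2] deliver 0→3 → N3(foll t1 [-])
[3] deliver 3→0 → ∅
[4] deliver 0→1 → N1(foll t1 [-])
[5] deliver 1→0 → N0(lead t1 [-])
[6] deliver 0→2 → N2(foll t1 [-])
[7] deliver 2→0 → ∅
[8] deliver 2→0 → ∅
[9] propose(1,'x') → ∅
[10] deliver 0→1 → ∅
[11] propose(0,'y') → N0(lead t1 [y])
[12] deliver 1→0 → ∅
[13] timeout(3) → N3(cand t2 [-])
[14] propose(0,'w') → N0(lead t1 [y,w])
[15] deliver 0→2 → N2(foll t1 [y])
[16] deliver 2→0 → ∅
[17] timeout(3) → N3(cand t3 [-])
[18] propose(0,'p') → N0(lead t1 [y,w,p])
[19] deliver 0→1 → N1(foll t1 [y])

0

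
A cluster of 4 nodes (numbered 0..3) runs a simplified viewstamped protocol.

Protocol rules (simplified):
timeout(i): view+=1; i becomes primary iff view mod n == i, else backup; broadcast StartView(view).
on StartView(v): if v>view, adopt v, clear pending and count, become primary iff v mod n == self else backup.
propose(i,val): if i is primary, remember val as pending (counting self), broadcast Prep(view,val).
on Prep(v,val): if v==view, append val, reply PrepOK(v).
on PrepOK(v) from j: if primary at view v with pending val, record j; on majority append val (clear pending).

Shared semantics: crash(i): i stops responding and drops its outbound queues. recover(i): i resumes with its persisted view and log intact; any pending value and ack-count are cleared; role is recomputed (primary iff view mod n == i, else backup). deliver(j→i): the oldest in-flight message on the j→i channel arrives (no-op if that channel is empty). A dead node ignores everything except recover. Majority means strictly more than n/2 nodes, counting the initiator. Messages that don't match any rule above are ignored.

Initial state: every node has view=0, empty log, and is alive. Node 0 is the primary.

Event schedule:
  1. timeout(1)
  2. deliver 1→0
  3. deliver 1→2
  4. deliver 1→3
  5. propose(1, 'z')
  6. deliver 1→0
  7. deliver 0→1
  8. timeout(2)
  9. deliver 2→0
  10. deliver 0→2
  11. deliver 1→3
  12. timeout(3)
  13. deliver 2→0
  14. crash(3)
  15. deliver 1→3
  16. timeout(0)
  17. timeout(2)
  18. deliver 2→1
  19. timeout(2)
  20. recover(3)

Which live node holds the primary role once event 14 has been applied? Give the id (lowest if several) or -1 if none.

e1 timeout(1): 1[prim,v=1,-]
e2 deliver 1→0: 0[back,v=1,-]
e3 deliver 1→2: 2[back,v=1,-]
e4 deliver 1→3: 3[back,v=1,-]
e5 propose(1,'z'): ·
e6 deliver 1→0: 0[back,v=1,z]
e7 deliver 0→1: ·
e8 timeout(2): 2[prim,v=2,-]
e9 deliver 2→0: 0[back,v=2,z]
e10 deliver 0→2: ·
e11 deliver 1→3: 3[back,v=1,z]
e12 timeout(3): 3[back,v=2,z]
e13 deliver 2→0: ·
e14 crash(3): 3[✗back,v=2,z]

1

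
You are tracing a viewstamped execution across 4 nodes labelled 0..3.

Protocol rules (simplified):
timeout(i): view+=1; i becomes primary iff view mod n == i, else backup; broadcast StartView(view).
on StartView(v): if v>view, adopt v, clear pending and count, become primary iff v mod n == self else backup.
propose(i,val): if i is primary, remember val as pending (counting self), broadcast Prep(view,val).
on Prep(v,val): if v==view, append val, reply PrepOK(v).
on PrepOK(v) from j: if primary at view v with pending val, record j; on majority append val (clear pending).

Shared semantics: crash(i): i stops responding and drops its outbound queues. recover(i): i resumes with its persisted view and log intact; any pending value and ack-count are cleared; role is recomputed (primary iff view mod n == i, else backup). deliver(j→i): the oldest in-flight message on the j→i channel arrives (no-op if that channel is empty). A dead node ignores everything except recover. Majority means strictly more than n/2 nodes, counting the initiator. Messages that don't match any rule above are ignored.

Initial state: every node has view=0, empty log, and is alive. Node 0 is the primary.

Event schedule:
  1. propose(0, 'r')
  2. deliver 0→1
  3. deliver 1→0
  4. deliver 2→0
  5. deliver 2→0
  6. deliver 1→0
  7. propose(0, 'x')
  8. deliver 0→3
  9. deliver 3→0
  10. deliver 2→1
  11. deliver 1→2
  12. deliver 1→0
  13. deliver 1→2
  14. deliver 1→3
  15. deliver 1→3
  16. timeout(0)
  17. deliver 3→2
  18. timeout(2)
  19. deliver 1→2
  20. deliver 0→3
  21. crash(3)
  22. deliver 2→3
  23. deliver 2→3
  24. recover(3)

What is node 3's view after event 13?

0

step 1 propose(0,'r'): —
step 2 deliver 0→1: 1={back,v=0,log=r}
step 3 deliver 1→0: —
step 4 deliver 2→0: —
step 5 deliver 2→0: —
step 6 deliver 1→0: —
step 7 propose(0,'x'): —
step 8 deliver 0→3: 3={back,v=0,log=r}
step 9 deliver 3→0: —
step 10 deliver 2→1: —
step 11 deliver 1→2: —
step 12 deliver 1→0: —
step 13 deliver 1→2: —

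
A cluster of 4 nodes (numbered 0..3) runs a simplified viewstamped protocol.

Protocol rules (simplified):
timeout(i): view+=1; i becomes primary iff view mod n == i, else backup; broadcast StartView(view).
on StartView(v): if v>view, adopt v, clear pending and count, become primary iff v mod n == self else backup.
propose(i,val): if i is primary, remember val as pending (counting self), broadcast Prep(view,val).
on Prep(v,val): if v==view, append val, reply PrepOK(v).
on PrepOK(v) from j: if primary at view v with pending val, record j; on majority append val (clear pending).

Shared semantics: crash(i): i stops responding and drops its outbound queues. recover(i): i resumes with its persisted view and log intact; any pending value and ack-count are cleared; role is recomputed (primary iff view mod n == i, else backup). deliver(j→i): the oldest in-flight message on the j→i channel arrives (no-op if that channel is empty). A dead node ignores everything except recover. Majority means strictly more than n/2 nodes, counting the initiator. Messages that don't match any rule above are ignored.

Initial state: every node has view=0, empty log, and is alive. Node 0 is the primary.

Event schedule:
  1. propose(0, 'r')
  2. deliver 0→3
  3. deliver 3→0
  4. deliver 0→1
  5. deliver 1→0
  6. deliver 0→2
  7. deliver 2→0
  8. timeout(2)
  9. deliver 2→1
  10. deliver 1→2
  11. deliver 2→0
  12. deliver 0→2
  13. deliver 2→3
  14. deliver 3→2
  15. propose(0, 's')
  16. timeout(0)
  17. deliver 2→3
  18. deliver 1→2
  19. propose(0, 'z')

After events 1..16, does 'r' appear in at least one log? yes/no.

e1 propose(0,'r'): ·
e2 deliver 0→3: 3[back,v=0,r]
e3 deliver 3→0: ·
e4 deliver 0→1: 1[back,v=0,r]
e5 deliver 1→0: 0[prim,v=0,r]
e6 deliver 0→2: 2[back,v=0,r]
e7 deliver 2→0: ·
e8 timeout(2): 2[back,v=1,r]
e9 deliver 2→1: 1[prim,v=1,r]
e10 deliver 1→2: ·
e11 deliver 2→0: 0[back,v=1,r]
e12 deliver 0→2: ·
e13 deliver 2→3: 3[back,v=1,r]
e14 deliver 3→2: ·
e15 propose(0,'s'): ·
e16 timeout(0): 0[back,v=2,r]

yes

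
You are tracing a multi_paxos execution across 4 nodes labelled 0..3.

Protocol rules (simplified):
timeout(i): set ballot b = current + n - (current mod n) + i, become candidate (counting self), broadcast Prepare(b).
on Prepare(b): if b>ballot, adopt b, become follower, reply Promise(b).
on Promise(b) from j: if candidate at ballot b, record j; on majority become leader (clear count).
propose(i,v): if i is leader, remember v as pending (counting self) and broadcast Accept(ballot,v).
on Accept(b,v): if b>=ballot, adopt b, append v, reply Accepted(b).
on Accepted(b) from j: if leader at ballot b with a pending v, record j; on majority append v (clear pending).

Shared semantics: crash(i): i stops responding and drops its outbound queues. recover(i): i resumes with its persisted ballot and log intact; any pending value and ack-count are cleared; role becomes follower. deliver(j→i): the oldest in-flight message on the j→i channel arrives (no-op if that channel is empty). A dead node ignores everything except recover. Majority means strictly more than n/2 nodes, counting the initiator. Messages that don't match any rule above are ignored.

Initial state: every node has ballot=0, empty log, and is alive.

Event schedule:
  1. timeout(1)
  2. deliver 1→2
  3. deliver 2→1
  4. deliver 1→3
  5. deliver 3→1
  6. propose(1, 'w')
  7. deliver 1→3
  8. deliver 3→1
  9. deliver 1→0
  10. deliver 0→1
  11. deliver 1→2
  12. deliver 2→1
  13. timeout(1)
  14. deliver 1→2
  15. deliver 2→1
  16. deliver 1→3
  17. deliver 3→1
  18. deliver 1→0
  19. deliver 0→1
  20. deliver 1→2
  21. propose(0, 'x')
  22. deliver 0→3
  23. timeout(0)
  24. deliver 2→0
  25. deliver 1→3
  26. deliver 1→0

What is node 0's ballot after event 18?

e1 timeout(1): 1[cand,b=5,-]
e2 deliver 1→2: 2[foll,b=5,-]
e3 deliver 2→1: ·
e4 deliver 1→3: 3[foll,b=5,-]
e5 deliver 3→1: 1[lead,b=5,-]
e6 propose(1,'w'): ·
e7 deliver 1→3: 3[foll,b=5,w]
e8 deliver 3→1: ·
e9 deliver 1→0: 0[foll,b=5,-]
e10 deliver 0→1: ·
e11 deliver 1→2: 2[foll,b=5,w]
e12 deliver 2→1: 1[lead,b=5,w]
e13 timeout(1): 1[cand,b=9,w]
e14 deliver 1→2: 2[foll,b=9,w]
e15 deliver 2→1: ·
e16 deliver 1→3: 3[foll,b=9,w]
e17 deliver 3→1: 1[lead,b=9,w]
e18 deliver 1→0: 0[foll,b=5,w]

5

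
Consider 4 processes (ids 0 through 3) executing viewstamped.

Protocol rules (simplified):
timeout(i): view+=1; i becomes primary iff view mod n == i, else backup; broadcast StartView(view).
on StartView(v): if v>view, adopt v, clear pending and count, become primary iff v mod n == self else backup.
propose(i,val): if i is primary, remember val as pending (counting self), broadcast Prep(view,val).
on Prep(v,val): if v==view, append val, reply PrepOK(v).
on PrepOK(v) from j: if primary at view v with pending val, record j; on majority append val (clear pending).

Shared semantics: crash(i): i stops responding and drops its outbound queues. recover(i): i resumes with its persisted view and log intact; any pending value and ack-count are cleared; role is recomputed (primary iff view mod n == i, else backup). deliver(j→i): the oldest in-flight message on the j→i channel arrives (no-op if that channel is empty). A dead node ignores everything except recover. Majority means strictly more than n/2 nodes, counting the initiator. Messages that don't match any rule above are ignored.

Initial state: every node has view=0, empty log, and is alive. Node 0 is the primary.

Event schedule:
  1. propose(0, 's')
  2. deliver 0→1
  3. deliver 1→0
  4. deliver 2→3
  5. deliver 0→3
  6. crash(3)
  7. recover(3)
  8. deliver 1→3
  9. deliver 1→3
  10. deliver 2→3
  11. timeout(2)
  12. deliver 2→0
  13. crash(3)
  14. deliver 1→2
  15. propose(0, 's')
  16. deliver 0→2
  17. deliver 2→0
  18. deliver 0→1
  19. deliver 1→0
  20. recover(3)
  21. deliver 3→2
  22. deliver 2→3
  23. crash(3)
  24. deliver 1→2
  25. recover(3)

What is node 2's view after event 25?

1. propose(0,'s'):  nop
2. deliver 0→1:  <1:back v0 s>
3. deliver 1→0:  nop
4. deliver 2→3:  nop
5. deliver 0→3:  <3:back v0 s>
6. crash(3):  <3:✗back v0 s>
7. recover(3):  <3:back v0 s>
8. deliver 1→3:  nop
9. deliver 1→3:  nop
10. deliver 2→3:  nop
11. timeout(2):  <2:back v1 ->
12. deliver 2→0:  <0:back v1 ->
13. crash(3):  <3:✗back v0 s>
14. deliver 1→2:  nop
15. propose(0,'s'):  nop
16. deliver 0→2:  nop
17. deliver 2→0:  nop
18. deliver 0→1:  nop
19. deliver 1→0:  nop
20. recover(3):  <3:back v0 s>
21. deliver 3→2:  nop
22. deliver 2→3:  <3:back v1 s>
23. crash(3):  <3:✗back v1 s>
24. deliver 1→2:  nop
25. recover(3):  <3:back v1 s>

1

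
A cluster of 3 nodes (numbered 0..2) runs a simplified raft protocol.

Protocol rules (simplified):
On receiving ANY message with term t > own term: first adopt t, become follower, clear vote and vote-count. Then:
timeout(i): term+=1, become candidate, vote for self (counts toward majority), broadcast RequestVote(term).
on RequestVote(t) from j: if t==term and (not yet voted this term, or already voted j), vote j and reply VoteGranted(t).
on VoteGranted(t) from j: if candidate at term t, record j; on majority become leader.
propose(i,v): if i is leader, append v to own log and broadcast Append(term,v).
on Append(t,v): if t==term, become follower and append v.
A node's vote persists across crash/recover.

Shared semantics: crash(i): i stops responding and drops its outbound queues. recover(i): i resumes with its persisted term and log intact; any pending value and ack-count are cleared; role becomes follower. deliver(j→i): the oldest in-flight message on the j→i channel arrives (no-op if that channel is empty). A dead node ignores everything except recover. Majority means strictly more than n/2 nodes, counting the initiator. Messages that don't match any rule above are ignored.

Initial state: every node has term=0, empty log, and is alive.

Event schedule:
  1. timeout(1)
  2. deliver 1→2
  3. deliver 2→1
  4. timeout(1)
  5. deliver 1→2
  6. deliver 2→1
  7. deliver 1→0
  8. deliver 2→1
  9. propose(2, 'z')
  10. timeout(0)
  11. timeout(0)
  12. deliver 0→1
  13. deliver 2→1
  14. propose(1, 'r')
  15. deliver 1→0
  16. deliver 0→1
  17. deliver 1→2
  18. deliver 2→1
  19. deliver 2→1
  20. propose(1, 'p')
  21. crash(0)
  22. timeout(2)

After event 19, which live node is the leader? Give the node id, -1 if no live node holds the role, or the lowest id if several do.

1

1. timeout(1):  <1:cand t1 ->
2. deliver 1→2:  <2:foll t1 ->
3. deliver 2→1:  <1:lead t1 ->
4. timeout(1):  <1:cand t2 ->
5. deliver 1→2:  <2:foll t2 ->
6. deliver 2→1:  <1:lead t2 ->
7. deliver 1→0:  <0:foll t1 ->
8. deliver 2→1:  nop
9. propose(2,'z'):  nop
10. timeout(0):  <0:cand t2 ->
11. timeout(0):  <0:cand t3 ->
12. deliver 0→1:  nop
13. deliver 2→1:  nop
14. propose(1,'r'):  <1:lead t2 r>
15. deliver 1→0:  nop
16. deliver 0→1:  nop
17. deliver 1→2:  <2:foll t2 r>
18. deliver 2→1:  nop
19. deliver 2→1:  nop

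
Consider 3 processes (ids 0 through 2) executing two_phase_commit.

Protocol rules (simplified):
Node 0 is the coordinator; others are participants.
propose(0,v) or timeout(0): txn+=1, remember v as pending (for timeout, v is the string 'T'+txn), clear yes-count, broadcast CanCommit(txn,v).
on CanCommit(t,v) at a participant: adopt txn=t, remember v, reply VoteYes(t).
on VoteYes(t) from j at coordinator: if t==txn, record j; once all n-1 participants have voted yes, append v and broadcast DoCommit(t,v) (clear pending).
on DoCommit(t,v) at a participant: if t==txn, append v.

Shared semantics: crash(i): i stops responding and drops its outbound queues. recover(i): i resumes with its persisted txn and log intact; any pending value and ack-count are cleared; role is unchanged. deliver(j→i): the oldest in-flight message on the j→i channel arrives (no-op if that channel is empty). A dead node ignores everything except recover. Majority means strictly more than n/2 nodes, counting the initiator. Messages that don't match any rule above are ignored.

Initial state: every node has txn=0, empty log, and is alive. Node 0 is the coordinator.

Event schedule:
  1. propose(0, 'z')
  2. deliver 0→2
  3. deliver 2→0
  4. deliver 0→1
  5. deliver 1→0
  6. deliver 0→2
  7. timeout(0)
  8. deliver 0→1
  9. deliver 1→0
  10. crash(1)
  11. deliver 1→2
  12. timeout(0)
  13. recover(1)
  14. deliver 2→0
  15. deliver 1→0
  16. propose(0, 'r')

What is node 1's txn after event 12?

1. propose(0,'z'):  <0:coor t1 ->
2. deliver 0→2:  <2:part t1 ->
3. deliver 2→0:  nop
4. deliver 0→1:  <1:part t1 ->
5. deliver 1→0:  <0:coor t1 z>
6. deliver 0→2:  <2:part t1 z>
7. timeout(0):  <0:coor t2 z>
8. deliver 0→1:  <1:part t1 z>
9. deliver 1→0:  nop
10. crash(1):  <1:✗part t1 z>
11. deliver 1→2:  nop
12. timeout(0):  <0:coor t3 z>

1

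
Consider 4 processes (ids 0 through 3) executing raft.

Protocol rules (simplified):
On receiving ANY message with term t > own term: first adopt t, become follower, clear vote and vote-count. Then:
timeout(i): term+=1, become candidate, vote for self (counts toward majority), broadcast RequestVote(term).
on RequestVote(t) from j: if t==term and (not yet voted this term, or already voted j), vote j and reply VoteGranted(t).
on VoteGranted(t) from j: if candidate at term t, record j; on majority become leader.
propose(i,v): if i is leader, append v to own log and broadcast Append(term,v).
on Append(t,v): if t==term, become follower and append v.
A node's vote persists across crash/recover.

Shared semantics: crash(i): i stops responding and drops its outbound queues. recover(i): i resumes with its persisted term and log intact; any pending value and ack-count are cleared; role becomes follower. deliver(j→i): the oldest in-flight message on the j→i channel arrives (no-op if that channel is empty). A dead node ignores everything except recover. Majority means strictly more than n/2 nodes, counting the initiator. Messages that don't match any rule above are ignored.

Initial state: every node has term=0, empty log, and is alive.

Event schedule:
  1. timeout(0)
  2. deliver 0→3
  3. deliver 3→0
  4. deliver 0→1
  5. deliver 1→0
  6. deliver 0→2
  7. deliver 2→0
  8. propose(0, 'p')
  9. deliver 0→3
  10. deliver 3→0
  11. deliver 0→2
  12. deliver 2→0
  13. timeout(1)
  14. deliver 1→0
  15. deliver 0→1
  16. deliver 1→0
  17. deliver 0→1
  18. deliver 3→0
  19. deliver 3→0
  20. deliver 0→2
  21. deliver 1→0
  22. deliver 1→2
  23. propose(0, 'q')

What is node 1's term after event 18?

step 1 timeout(0): 0={cand,t=1,log=-}
step 2 deliver 0→3: 3={foll,t=1,log=-}
step 3 deliver 3→0: —
step 4 deliver 0→1: 1={foll,t=1,log=-}
step 5 deliver 1→0: 0={lead,t=1,log=-}
step 6 deliver 0→2: 2={foll,t=1,log=-}
step 7 deliver 2→0: —
step 8 propose(0,'p'): 0={lead,t=1,log=p}
step 9 deliver 0→3: 3={foll,t=1,log=p}
step 10 deliver 3→0: —
step 11 deliver 0→2: 2={foll,t=1,log=p}
step 12 deliver 2→0: —
step 13 timeout(1): 1={cand,t=2,log=-}
step 14 deliver 1→0: 0={foll,t=2,log=p}
step 15 deliver 0→1: —
step 16 deliver 1→0: —
step 17 deliver 0→1: —
step 18 deliver 3→0: —

2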